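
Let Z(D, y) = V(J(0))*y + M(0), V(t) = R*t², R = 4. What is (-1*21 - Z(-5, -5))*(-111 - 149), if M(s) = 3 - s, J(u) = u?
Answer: 6240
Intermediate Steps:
V(t) = 4*t²
Z(D, y) = 3 (Z(D, y) = (4*0²)*y + (3 - 1*0) = (4*0)*y + (3 + 0) = 0*y + 3 = 0 + 3 = 3)
(-1*21 - Z(-5, -5))*(-111 - 149) = (-1*21 - 1*3)*(-111 - 149) = (-21 - 3)*(-260) = -24*(-260) = 6240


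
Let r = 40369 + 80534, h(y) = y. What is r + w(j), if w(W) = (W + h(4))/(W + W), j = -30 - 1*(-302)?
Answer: 16442877/136 ≈ 1.2090e+5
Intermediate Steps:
j = 272 (j = -30 + 302 = 272)
r = 120903
w(W) = (4 + W)/(2*W) (w(W) = (W + 4)/(W + W) = (4 + W)/((2*W)) = (4 + W)*(1/(2*W)) = (4 + W)/(2*W))
r + w(j) = 120903 + (½)*(4 + 272)/272 = 120903 + (½)*(1/272)*276 = 120903 + 69/136 = 16442877/136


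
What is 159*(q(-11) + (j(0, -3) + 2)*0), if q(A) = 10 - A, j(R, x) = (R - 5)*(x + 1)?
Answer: 3339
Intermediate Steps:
j(R, x) = (1 + x)*(-5 + R) (j(R, x) = (-5 + R)*(1 + x) = (1 + x)*(-5 + R))
159*(q(-11) + (j(0, -3) + 2)*0) = 159*((10 - 1*(-11)) + ((-5 + 0 - 5*(-3) + 0*(-3)) + 2)*0) = 159*((10 + 11) + ((-5 + 0 + 15 + 0) + 2)*0) = 159*(21 + (10 + 2)*0) = 159*(21 + 12*0) = 159*(21 + 0) = 159*21 = 3339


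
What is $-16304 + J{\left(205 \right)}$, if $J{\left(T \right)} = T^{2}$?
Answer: $25721$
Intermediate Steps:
$-16304 + J{\left(205 \right)} = -16304 + 205^{2} = -16304 + 42025 = 25721$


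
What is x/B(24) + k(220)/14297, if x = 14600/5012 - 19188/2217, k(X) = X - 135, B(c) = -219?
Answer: 5485394623/170543676093 ≈ 0.032164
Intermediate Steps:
k(X) = -135 + X
x = -5316838/925967 (x = 14600*(1/5012) - 19188*1/2217 = 3650/1253 - 6396/739 = -5316838/925967 ≈ -5.7419)
x/B(24) + k(220)/14297 = -5316838/925967/(-219) + (-135 + 220)/14297 = -5316838/925967*(-1/219) + 85*(1/14297) = 5316838/202786773 + 5/841 = 5485394623/170543676093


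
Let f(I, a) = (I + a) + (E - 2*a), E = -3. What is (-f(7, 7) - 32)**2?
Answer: 841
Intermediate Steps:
f(I, a) = -3 + I - a (f(I, a) = (I + a) + (-3 - 2*a) = -3 + I - a)
(-f(7, 7) - 32)**2 = (-(-3 + 7 - 1*7) - 32)**2 = (-(-3 + 7 - 7) - 32)**2 = (-1*(-3) - 32)**2 = (3 - 32)**2 = (-29)**2 = 841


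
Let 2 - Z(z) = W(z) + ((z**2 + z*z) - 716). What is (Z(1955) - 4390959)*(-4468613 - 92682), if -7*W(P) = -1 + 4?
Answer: 384243645884030/7 ≈ 5.4892e+13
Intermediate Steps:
W(P) = -3/7 (W(P) = -(-1 + 4)/7 = -1/7*3 = -3/7)
Z(z) = 5029/7 - 2*z**2 (Z(z) = 2 - (-3/7 + ((z**2 + z*z) - 716)) = 2 - (-3/7 + ((z**2 + z**2) - 716)) = 2 - (-3/7 + (2*z**2 - 716)) = 2 - (-3/7 + (-716 + 2*z**2)) = 2 - (-5015/7 + 2*z**2) = 2 + (5015/7 - 2*z**2) = 5029/7 - 2*z**2)
(Z(1955) - 4390959)*(-4468613 - 92682) = ((5029/7 - 2*1955**2) - 4390959)*(-4468613 - 92682) = ((5029/7 - 2*3822025) - 4390959)*(-4561295) = ((5029/7 - 7644050) - 4390959)*(-4561295) = (-53503321/7 - 4390959)*(-4561295) = -84240034/7*(-4561295) = 384243645884030/7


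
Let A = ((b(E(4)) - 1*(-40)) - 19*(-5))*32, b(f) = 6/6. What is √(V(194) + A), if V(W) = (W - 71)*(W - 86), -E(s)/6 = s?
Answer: 2*√4409 ≈ 132.80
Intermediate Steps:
E(s) = -6*s
b(f) = 1 (b(f) = 6*(⅙) = 1)
A = 4352 (A = ((1 - 1*(-40)) - 19*(-5))*32 = ((1 + 40) + 95)*32 = (41 + 95)*32 = 136*32 = 4352)
V(W) = (-86 + W)*(-71 + W) (V(W) = (-71 + W)*(-86 + W) = (-86 + W)*(-71 + W))
√(V(194) + A) = √((6106 + 194² - 157*194) + 4352) = √((6106 + 37636 - 30458) + 4352) = √(13284 + 4352) = √17636 = 2*√4409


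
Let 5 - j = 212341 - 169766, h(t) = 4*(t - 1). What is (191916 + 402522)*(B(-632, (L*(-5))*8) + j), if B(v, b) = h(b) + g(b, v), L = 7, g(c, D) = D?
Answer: -26349058788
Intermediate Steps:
h(t) = -4 + 4*t (h(t) = 4*(-1 + t) = -4 + 4*t)
j = -42570 (j = 5 - (212341 - 169766) = 5 - 1*42575 = 5 - 42575 = -42570)
B(v, b) = -4 + v + 4*b (B(v, b) = (-4 + 4*b) + v = -4 + v + 4*b)
(191916 + 402522)*(B(-632, (L*(-5))*8) + j) = (191916 + 402522)*((-4 - 632 + 4*((7*(-5))*8)) - 42570) = 594438*((-4 - 632 + 4*(-35*8)) - 42570) = 594438*((-4 - 632 + 4*(-280)) - 42570) = 594438*((-4 - 632 - 1120) - 42570) = 594438*(-1756 - 42570) = 594438*(-44326) = -26349058788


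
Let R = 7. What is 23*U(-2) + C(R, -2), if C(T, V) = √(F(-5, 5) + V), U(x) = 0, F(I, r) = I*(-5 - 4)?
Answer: √43 ≈ 6.5574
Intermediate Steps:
F(I, r) = -9*I (F(I, r) = I*(-9) = -9*I)
C(T, V) = √(45 + V) (C(T, V) = √(-9*(-5) + V) = √(45 + V))
23*U(-2) + C(R, -2) = 23*0 + √(45 - 2) = 0 + √43 = √43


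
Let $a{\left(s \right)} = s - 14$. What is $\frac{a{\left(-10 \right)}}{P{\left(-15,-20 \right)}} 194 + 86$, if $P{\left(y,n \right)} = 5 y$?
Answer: $\frac{3702}{25} \approx 148.08$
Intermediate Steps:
$a{\left(s \right)} = -14 + s$
$\frac{a{\left(-10 \right)}}{P{\left(-15,-20 \right)}} 194 + 86 = \frac{-14 - 10}{5 \left(-15\right)} 194 + 86 = - \frac{24}{-75} \cdot 194 + 86 = \left(-24\right) \left(- \frac{1}{75}\right) 194 + 86 = \frac{8}{25} \cdot 194 + 86 = \frac{1552}{25} + 86 = \frac{3702}{25}$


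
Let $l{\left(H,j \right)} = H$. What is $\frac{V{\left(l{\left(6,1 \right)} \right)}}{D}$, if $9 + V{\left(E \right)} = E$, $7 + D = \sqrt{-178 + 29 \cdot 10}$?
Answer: $- \frac{1}{3} - \frac{4 \sqrt{7}}{21} \approx -0.83729$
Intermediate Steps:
$D = -7 + 4 \sqrt{7}$ ($D = -7 + \sqrt{-178 + 29 \cdot 10} = -7 + \sqrt{-178 + 290} = -7 + \sqrt{112} = -7 + 4 \sqrt{7} \approx 3.583$)
$V{\left(E \right)} = -9 + E$
$\frac{V{\left(l{\left(6,1 \right)} \right)}}{D} = \frac{-9 + 6}{-7 + 4 \sqrt{7}} = - \frac{3}{-7 + 4 \sqrt{7}}$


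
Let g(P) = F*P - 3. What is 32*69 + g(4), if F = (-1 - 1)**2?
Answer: 2221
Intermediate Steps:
F = 4 (F = (-2)**2 = 4)
g(P) = -3 + 4*P (g(P) = 4*P - 3 = -3 + 4*P)
32*69 + g(4) = 32*69 + (-3 + 4*4) = 2208 + (-3 + 16) = 2208 + 13 = 2221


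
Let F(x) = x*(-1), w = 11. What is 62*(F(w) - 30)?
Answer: -2542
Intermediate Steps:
F(x) = -x
62*(F(w) - 30) = 62*(-1*11 - 30) = 62*(-11 - 30) = 62*(-41) = -2542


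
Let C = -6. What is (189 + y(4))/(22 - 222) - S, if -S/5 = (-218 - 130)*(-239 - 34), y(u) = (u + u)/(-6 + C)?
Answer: 57002287/120 ≈ 4.7502e+5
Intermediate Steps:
y(u) = -u/6 (y(u) = (u + u)/(-6 - 6) = (2*u)/(-12) = (2*u)*(-1/12) = -u/6)
S = -475020 (S = -5*(-218 - 130)*(-239 - 34) = -(-1740)*(-273) = -5*95004 = -475020)
(189 + y(4))/(22 - 222) - S = (189 - 1/6*4)/(22 - 222) - 1*(-475020) = (189 - 2/3)/(-200) + 475020 = (565/3)*(-1/200) + 475020 = -113/120 + 475020 = 57002287/120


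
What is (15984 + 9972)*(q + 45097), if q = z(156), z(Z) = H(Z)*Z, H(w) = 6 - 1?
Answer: 1190783412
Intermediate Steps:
H(w) = 5
z(Z) = 5*Z
q = 780 (q = 5*156 = 780)
(15984 + 9972)*(q + 45097) = (15984 + 9972)*(780 + 45097) = 25956*45877 = 1190783412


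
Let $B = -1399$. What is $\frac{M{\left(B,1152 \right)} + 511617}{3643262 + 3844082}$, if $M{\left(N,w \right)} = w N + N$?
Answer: $- \frac{32395}{220216} \approx -0.14711$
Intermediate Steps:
$M{\left(N,w \right)} = N + N w$ ($M{\left(N,w \right)} = N w + N = N + N w$)
$\frac{M{\left(B,1152 \right)} + 511617}{3643262 + 3844082} = \frac{- 1399 \left(1 + 1152\right) + 511617}{3643262 + 3844082} = \frac{\left(-1399\right) 1153 + 511617}{7487344} = \left(-1613047 + 511617\right) \frac{1}{7487344} = \left(-1101430\right) \frac{1}{7487344} = - \frac{32395}{220216}$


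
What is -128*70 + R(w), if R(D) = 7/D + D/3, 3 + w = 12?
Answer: -80606/9 ≈ -8956.2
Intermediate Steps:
w = 9 (w = -3 + 12 = 9)
R(D) = 7/D + D/3 (R(D) = 7/D + D*(1/3) = 7/D + D/3)
-128*70 + R(w) = -128*70 + (7/9 + (1/3)*9) = -8960 + (7*(1/9) + 3) = -8960 + (7/9 + 3) = -8960 + 34/9 = -80606/9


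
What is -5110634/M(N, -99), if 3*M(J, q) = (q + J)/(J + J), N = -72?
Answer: -245310432/19 ≈ -1.2911e+7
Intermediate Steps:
M(J, q) = (J + q)/(6*J) (M(J, q) = ((q + J)/(J + J))/3 = ((J + q)/((2*J)))/3 = ((J + q)*(1/(2*J)))/3 = ((J + q)/(2*J))/3 = (J + q)/(6*J))
-5110634/M(N, -99) = -5110634*(-432/(-72 - 99)) = -5110634/((⅙)*(-1/72)*(-171)) = -5110634/19/48 = -5110634*48/19 = -245310432/19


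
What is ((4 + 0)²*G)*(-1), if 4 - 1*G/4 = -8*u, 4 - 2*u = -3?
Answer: -2048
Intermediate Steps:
u = 7/2 (u = 2 - ½*(-3) = 2 + 3/2 = 7/2 ≈ 3.5000)
G = 128 (G = 16 - (-32)*7/2 = 16 - 4*(-28) = 16 + 112 = 128)
((4 + 0)²*G)*(-1) = ((4 + 0)²*128)*(-1) = (4²*128)*(-1) = (16*128)*(-1) = 2048*(-1) = -2048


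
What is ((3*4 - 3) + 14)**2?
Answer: 529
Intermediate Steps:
((3*4 - 3) + 14)**2 = ((12 - 3) + 14)**2 = (9 + 14)**2 = 23**2 = 529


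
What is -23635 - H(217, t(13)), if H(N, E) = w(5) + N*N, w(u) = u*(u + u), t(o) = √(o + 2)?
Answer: -70774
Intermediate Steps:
t(o) = √(2 + o)
w(u) = 2*u² (w(u) = u*(2*u) = 2*u²)
H(N, E) = 50 + N² (H(N, E) = 2*5² + N*N = 2*25 + N² = 50 + N²)
-23635 - H(217, t(13)) = -23635 - (50 + 217²) = -23635 - (50 + 47089) = -23635 - 1*47139 = -23635 - 47139 = -70774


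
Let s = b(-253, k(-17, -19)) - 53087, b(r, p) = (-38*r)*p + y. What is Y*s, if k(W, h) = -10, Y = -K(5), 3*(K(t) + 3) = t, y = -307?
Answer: -598136/3 ≈ -1.9938e+5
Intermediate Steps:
K(t) = -3 + t/3
Y = 4/3 (Y = -(-3 + (⅓)*5) = -(-3 + 5/3) = -1*(-4/3) = 4/3 ≈ 1.3333)
b(r, p) = -307 - 38*p*r (b(r, p) = (-38*r)*p - 307 = -38*p*r - 307 = -307 - 38*p*r)
s = -149534 (s = (-307 - 38*(-10)*(-253)) - 53087 = (-307 - 96140) - 53087 = -96447 - 53087 = -149534)
Y*s = (4/3)*(-149534) = -598136/3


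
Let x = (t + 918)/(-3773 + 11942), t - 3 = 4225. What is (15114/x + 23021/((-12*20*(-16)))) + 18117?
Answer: 416116221193/9880320 ≈ 42116.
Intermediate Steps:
t = 4228 (t = 3 + 4225 = 4228)
x = 5146/8169 (x = (4228 + 918)/(-3773 + 11942) = 5146/8169 ≈ 0.62994)
(15114/x + 23021/((-12*20*(-16)))) + 18117 = (15114/(5146/8169) + 23021/((-12*20*(-16)))) + 18117 = (15114*(8169/5146) + 23021/((-240*(-16)))) + 18117 = (61733133/2573 + 23021/3840) + 18117 = 237114463753/9880320 + 18117 = 416116221193/9880320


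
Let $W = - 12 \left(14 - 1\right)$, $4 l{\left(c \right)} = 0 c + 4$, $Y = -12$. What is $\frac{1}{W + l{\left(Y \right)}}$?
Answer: $- \frac{1}{155} \approx -0.0064516$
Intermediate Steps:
$l{\left(c \right)} = 1$ ($l{\left(c \right)} = \frac{0 c + 4}{4} = \frac{0 + 4}{4} = \frac{1}{4} \cdot 4 = 1$)
$W = -156$ ($W = \left(-12\right) 13 = -156$)
$\frac{1}{W + l{\left(Y \right)}} = \frac{1}{-156 + 1} = \frac{1}{-155} = - \frac{1}{155}$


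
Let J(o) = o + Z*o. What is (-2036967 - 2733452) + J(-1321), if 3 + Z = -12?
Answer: -4751925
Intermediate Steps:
Z = -15 (Z = -3 - 12 = -15)
J(o) = -14*o (J(o) = o - 15*o = -14*o)
(-2036967 - 2733452) + J(-1321) = (-2036967 - 2733452) - 14*(-1321) = -4770419 + 18494 = -4751925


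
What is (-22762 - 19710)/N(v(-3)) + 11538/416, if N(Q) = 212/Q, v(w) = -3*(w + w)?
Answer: -39448035/11024 ≈ -3578.4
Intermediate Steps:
v(w) = -6*w
(-22762 - 19710)/N(v(-3)) + 11538/416 = (-22762 - 19710)/((212/((-6*(-3))))) + 11538/416 = -42472/(212/18) + 11538*(1/416) = -42472/(212*(1/18)) + 5769/208 = -42472/106/9 + 5769/208 = -42472*9/106 + 5769/208 = -191124/53 + 5769/208 = -39448035/11024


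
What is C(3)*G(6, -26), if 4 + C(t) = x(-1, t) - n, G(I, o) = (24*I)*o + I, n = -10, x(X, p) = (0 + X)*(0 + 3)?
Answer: -11214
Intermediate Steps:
x(X, p) = 3*X (x(X, p) = X*3 = 3*X)
G(I, o) = I + 24*I*o (G(I, o) = 24*I*o + I = I + 24*I*o)
C(t) = 3 (C(t) = -4 + (3*(-1) - 1*(-10)) = -4 + (-3 + 10) = -4 + 7 = 3)
C(3)*G(6, -26) = 3*(6*(1 + 24*(-26))) = 3*(6*(1 - 624)) = 3*(6*(-623)) = 3*(-3738) = -11214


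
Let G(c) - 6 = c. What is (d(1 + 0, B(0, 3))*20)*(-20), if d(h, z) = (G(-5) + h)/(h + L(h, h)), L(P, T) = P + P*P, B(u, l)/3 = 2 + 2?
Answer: -800/3 ≈ -266.67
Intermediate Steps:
G(c) = 6 + c
B(u, l) = 12 (B(u, l) = 3*(2 + 2) = 3*4 = 12)
L(P, T) = P + P²
d(h, z) = (1 + h)/(h + h*(1 + h)) (d(h, z) = ((6 - 5) + h)/(h + h*(1 + h)) = (1 + h)/(h + h*(1 + h)))
(d(1 + 0, B(0, 3))*20)*(-20) = (((1 + (1 + 0))/((1 + 0)*(2 + (1 + 0))))*20)*(-20) = (((1 + 1)/(1*(2 + 1)))*20)*(-20) = ((1*2/3)*20)*(-20) = ((1*(⅓)*2)*20)*(-20) = ((⅔)*20)*(-20) = (40/3)*(-20) = -800/3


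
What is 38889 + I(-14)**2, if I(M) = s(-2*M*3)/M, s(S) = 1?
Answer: 7622245/196 ≈ 38889.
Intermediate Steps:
I(M) = 1/M
38889 + I(-14)**2 = 38889 + (1/(-14))**2 = 38889 + (-1/14)**2 = 38889 + 1/196 = 7622245/196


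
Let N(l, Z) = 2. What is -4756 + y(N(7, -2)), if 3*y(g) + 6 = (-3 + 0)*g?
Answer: -4760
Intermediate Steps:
y(g) = -2 - g (y(g) = -2 + ((-3 + 0)*g)/3 = -2 + (-3*g)/3 = -2 - g)
-4756 + y(N(7, -2)) = -4756 + (-2 - 1*2) = -4756 + (-2 - 2) = -4756 - 4 = -4760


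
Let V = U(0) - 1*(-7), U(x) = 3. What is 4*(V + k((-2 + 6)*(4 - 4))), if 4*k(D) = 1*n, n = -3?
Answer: 37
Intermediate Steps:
V = 10 (V = 3 - 1*(-7) = 3 + 7 = 10)
k(D) = -¾ (k(D) = (1*(-3))/4 = (¼)*(-3) = -¾)
4*(V + k((-2 + 6)*(4 - 4))) = 4*(10 - ¾) = 4*(37/4) = 37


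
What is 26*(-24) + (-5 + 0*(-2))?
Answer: -629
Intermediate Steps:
26*(-24) + (-5 + 0*(-2)) = -624 + (-5 + 0) = -624 - 5 = -629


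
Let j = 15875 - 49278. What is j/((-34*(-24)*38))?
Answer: -33403/31008 ≈ -1.0772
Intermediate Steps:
j = -33403
j/((-34*(-24)*38)) = -33403/(-34*(-24)*38) = -33403/(816*38) = -33403/31008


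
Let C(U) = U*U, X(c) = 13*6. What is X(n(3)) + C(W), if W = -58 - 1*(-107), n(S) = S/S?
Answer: 2479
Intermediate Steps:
n(S) = 1
X(c) = 78
W = 49 (W = -58 + 107 = 49)
C(U) = U²
X(n(3)) + C(W) = 78 + 49² = 78 + 2401 = 2479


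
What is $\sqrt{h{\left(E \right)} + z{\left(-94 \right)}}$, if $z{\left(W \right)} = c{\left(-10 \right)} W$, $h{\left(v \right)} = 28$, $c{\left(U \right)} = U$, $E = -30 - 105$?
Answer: $22 \sqrt{2} \approx 31.113$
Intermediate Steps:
$E = -135$
$z{\left(W \right)} = - 10 W$
$\sqrt{h{\left(E \right)} + z{\left(-94 \right)}} = \sqrt{28 - -940} = \sqrt{28 + 940} = \sqrt{968} = 22 \sqrt{2}$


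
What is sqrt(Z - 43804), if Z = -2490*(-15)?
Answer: I*sqrt(6454) ≈ 80.337*I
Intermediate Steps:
Z = 37350
sqrt(Z - 43804) = sqrt(37350 - 43804) = sqrt(-6454) = I*sqrt(6454)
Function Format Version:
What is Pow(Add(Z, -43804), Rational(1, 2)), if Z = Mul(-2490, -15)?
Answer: Mul(I, Pow(6454, Rational(1, 2))) ≈ Mul(80.337, I)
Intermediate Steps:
Z = 37350
Pow(Add(Z, -43804), Rational(1, 2)) = Pow(Add(37350, -43804), Rational(1, 2)) = Pow(-6454, Rational(1, 2)) = Mul(I, Pow(6454, Rational(1, 2)))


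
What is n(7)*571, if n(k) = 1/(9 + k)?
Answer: 571/16 ≈ 35.688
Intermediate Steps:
n(7)*571 = 571/(9 + 7) = 571/16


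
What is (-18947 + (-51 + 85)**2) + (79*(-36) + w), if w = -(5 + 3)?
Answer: -20643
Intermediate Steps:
w = -8 (w = -1*8 = -8)
(-18947 + (-51 + 85)**2) + (79*(-36) + w) = (-18947 + (-51 + 85)**2) + (79*(-36) - 8) = (-18947 + 34**2) + (-2844 - 8) = (-18947 + 1156) - 2852 = -17791 - 2852 = -20643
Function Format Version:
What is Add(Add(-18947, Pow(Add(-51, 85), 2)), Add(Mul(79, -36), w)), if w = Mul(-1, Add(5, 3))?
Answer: -20643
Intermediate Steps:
w = -8 (w = Mul(-1, 8) = -8)
Add(Add(-18947, Pow(Add(-51, 85), 2)), Add(Mul(79, -36), w)) = Add(Add(-18947, Pow(Add(-51, 85), 2)), Add(Mul(79, -36), -8)) = Add(Add(-18947, Pow(34, 2)), Add(-2844, -8)) = Add(Add(-18947, 1156), -2852) = Add(-17791, -2852) = -20643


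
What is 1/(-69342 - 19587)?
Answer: -1/88929 ≈ -1.1245e-5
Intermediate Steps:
1/(-69342 - 19587) = 1/(-88929) = -1/88929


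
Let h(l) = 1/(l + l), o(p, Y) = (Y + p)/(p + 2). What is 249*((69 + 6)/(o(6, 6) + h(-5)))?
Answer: 93375/7 ≈ 13339.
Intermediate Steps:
o(p, Y) = (Y + p)/(2 + p)
h(l) = 1/(2*l)
249*((69 + 6)/(o(6, 6) + h(-5))) = 249*((69 + 6)/((6 + 6)/(2 + 6) + (½)/(-5))) = 249*(75/(12/8 + (½)*(-⅕))) = 249*(75/((⅛)*12 - ⅒)) = 249*(75/(3/2 - ⅒)) = 249*(75/(7/5)) = 249*(75*(5/7)) = 249*(375/7) = 93375/7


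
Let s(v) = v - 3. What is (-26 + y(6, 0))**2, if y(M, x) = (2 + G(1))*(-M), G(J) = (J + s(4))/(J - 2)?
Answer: 676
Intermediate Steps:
s(v) = -3 + v
G(J) = (1 + J)/(-2 + J) (G(J) = (J + (-3 + 4))/(J - 2) = (J + 1)/(-2 + J) = (1 + J)/(-2 + J))
y(M, x) = 0 (y(M, x) = (2 + (1 + 1)/(-2 + 1))*(-M) = (2 + 2/(-1))*(-M) = (2 - 1*2)*(-M) = (2 - 2)*(-M) = 0*(-M) = 0)
(-26 + y(6, 0))**2 = (-26 + 0)**2 = (-26)**2 = 676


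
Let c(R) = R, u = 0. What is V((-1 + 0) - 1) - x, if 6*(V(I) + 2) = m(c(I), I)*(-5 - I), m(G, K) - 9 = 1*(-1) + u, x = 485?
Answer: -491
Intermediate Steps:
m(G, K) = 8 (m(G, K) = 9 + (1*(-1) + 0) = 9 + (-1 + 0) = 9 - 1 = 8)
V(I) = -26/3 - 4*I/3 (V(I) = -2 + (8*(-5 - I))/6 = -2 + (-40 - 8*I)/6 = -2 + (-20/3 - 4*I/3) = -26/3 - 4*I/3)
V((-1 + 0) - 1) - x = (-26/3 - 4*((-1 + 0) - 1)/3) - 1*485 = (-26/3 - 4*(-1 - 1)/3) - 485 = (-26/3 - 4/3*(-2)) - 485 = (-26/3 + 8/3) - 485 = -6 - 485 = -491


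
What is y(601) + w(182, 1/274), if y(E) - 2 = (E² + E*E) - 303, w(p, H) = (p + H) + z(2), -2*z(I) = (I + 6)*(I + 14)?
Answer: 197888007/274 ≈ 7.2222e+5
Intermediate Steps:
z(I) = -(6 + I)*(14 + I)/2 (z(I) = -(I + 6)*(I + 14)/2 = -(6 + I)*(14 + I)/2)
w(p, H) = -64 + H + p (w(p, H) = (p + H) + (-42 - 10*2 - ½*2²) = (H + p) + (-42 - 20 - ½*4) = (H + p) + (-42 - 20 - 2) = (H + p) - 64 = -64 + H + p)
y(E) = -301 + 2*E² (y(E) = 2 + ((E² + E*E) - 303) = 2 + ((E² + E²) - 303) = 2 + (2*E² - 303) = 2 + (-303 + 2*E²) = -301 + 2*E²)
y(601) + w(182, 1/274) = (-301 + 2*601²) + (-64 + 1/274 + 182) = (-301 + 2*361201) + (-64 + 1/274 + 182) = (-301 + 722402) + 32333/274 = 722101 + 32333/274 = 197888007/274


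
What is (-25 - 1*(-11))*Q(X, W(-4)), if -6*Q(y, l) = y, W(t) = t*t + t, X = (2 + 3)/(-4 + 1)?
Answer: -35/9 ≈ -3.8889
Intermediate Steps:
X = -5/3 (X = 5/(-3) = 5*(-1/3) = -5/3 ≈ -1.6667)
W(t) = t + t**2 (W(t) = t**2 + t = t + t**2)
Q(y, l) = -y/6
(-25 - 1*(-11))*Q(X, W(-4)) = (-25 - 1*(-11))*(-1/6*(-5/3)) = (-25 + 11)*(5/18) = -14*5/18 = -35/9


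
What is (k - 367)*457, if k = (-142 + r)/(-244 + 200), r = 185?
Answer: -7399287/44 ≈ -1.6817e+5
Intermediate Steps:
k = -43/44 (k = (-142 + 185)/(-244 + 200) = 43/(-44) = 43*(-1/44) = -43/44 ≈ -0.97727)
(k - 367)*457 = (-43/44 - 367)*457 = -16191/44*457 = -7399287/44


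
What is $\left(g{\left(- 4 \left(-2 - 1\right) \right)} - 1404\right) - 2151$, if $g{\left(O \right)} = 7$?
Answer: $-3548$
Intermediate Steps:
$\left(g{\left(- 4 \left(-2 - 1\right) \right)} - 1404\right) - 2151 = \left(7 - 1404\right) - 2151 = -1397 - 2151 = -3548$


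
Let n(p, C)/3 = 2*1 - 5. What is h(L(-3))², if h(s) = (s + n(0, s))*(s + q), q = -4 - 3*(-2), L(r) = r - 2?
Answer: 1764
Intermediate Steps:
L(r) = -2 + r
n(p, C) = -9 (n(p, C) = 3*(2*1 - 5) = 3*(2 - 5) = 3*(-3) = -9)
q = 2 (q = -4 + 6 = 2)
h(s) = (-9 + s)*(2 + s) (h(s) = (s - 9)*(s + 2) = (-9 + s)*(2 + s))
h(L(-3))² = (-18 + (-2 - 3)² - 7*(-2 - 3))² = (-18 + (-5)² - 7*(-5))² = (-18 + 25 + 35)² = 42² = 1764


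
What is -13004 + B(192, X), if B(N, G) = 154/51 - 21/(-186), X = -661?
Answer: -41108743/3162 ≈ -13001.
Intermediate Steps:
B(N, G) = 9905/3162 (B(N, G) = 154*(1/51) - 21*(-1/186) = 154/51 + 7/62 = 9905/3162)
-13004 + B(192, X) = -13004 + 9905/3162 = -41108743/3162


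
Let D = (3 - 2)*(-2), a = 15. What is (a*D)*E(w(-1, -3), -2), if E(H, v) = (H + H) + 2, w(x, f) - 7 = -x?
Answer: -540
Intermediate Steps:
w(x, f) = 7 - x
D = -2 (D = 1*(-2) = -2)
E(H, v) = 2 + 2*H (E(H, v) = 2*H + 2 = 2 + 2*H)
(a*D)*E(w(-1, -3), -2) = (15*(-2))*(2 + 2*(7 - 1*(-1))) = -30*(2 + 2*(7 + 1)) = -30*(2 + 2*8) = -30*(2 + 16) = -30*18 = -540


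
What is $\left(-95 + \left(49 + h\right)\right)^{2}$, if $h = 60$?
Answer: $196$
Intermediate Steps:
$\left(-95 + \left(49 + h\right)\right)^{2} = \left(-95 + \left(49 + 60\right)\right)^{2} = \left(-95 + 109\right)^{2} = 14^{2} = 196$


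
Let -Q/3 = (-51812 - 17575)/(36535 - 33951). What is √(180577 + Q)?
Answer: 7*√6154390966/1292 ≈ 425.04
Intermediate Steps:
Q = 208161/2584 (Q = -3*(-51812 - 17575)/(36535 - 33951) = -(-208161)/2584 = -3*(-69387/2584) = 208161/2584 ≈ 80.558)
√(180577 + Q) = √(180577 + 208161/2584) = √(466819129/2584) = 7*√6154390966/1292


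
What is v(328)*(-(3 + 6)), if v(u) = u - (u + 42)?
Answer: 378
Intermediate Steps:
v(u) = -42 (v(u) = u - (42 + u) = u + (-42 - u) = -42)
v(328)*(-(3 + 6)) = -(-42)*(3 + 6) = -(-42)*9 = -42*(-9) = 378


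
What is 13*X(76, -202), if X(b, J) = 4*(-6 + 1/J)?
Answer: -31538/101 ≈ -312.26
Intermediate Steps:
X(b, J) = -24 + 4/J
13*X(76, -202) = 13*(-24 + 4/(-202)) = 13*(-24 + 4*(-1/202)) = 13*(-24 - 2/101) = 13*(-2426/101) = -31538/101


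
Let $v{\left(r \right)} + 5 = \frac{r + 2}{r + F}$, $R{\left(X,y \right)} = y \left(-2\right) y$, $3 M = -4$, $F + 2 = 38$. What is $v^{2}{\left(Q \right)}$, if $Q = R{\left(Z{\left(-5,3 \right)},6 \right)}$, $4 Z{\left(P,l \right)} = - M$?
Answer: $\frac{3025}{324} \approx 9.3364$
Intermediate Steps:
$F = 36$ ($F = -2 + 38 = 36$)
$M = - \frac{4}{3}$ ($M = \frac{1}{3} \left(-4\right) = - \frac{4}{3} \approx -1.3333$)
$Z{\left(P,l \right)} = \frac{1}{3}$ ($Z{\left(P,l \right)} = \frac{\left(-1\right) \left(- \frac{4}{3}\right)}{4} = \frac{1}{4} \cdot \frac{4}{3} = \frac{1}{3}$)
$R{\left(X,y \right)} = - 2 y^{2}$ ($R{\left(X,y \right)} = - 2 y y = - 2 y^{2}$)
$Q = -72$ ($Q = - 2 \cdot 6^{2} = \left(-2\right) 36 = -72$)
$v{\left(r \right)} = -5 + \frac{2 + r}{36 + r}$ ($v{\left(r \right)} = -5 + \frac{r + 2}{r + 36} = -5 + \frac{2 + r}{36 + r}$)
$v^{2}{\left(Q \right)} = \left(\frac{2 \left(-89 - -144\right)}{36 - 72}\right)^{2} = \left(\frac{2 \left(-89 + 144\right)}{-36}\right)^{2} = \left(2 \left(- \frac{1}{36}\right) 55\right)^{2} = \left(- \frac{55}{18}\right)^{2} = \frac{3025}{324}$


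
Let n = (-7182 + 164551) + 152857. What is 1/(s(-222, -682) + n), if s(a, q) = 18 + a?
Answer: 1/310022 ≈ 3.2256e-6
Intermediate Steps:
n = 310226 (n = 157369 + 152857 = 310226)
1/(s(-222, -682) + n) = 1/((18 - 222) + 310226) = 1/(-204 + 310226) = 1/310022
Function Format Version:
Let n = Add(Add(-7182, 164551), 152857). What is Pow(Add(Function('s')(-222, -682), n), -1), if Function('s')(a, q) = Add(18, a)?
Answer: Rational(1, 310022) ≈ 3.2256e-6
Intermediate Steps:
n = 310226 (n = Add(157369, 152857) = 310226)
Pow(Add(Function('s')(-222, -682), n), -1) = Pow(Add(Add(18, -222), 310226), -1) = Pow(Add(-204, 310226), -1) = Pow(310022, -1) = Rational(1, 310022)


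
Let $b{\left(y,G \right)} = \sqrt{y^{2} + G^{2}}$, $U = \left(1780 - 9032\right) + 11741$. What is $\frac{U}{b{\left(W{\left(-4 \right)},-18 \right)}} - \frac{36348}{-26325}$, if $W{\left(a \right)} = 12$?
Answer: $\frac{932}{675} + \frac{4489 \sqrt{13}}{78} \approx 208.88$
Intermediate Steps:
$U = 4489$ ($U = -7252 + 11741 = 4489$)
$b{\left(y,G \right)} = \sqrt{G^{2} + y^{2}}$
$\frac{U}{b{\left(W{\left(-4 \right)},-18 \right)}} - \frac{36348}{-26325} = \frac{4489}{\sqrt{\left(-18\right)^{2} + 12^{2}}} - \frac{36348}{-26325} = \frac{4489}{\sqrt{324 + 144}} - - \frac{932}{675} = \frac{4489}{\sqrt{468}} + \frac{932}{675} = \frac{4489}{6 \sqrt{13}} + \frac{932}{675} = 4489 \frac{\sqrt{13}}{78} + \frac{932}{675} = \frac{4489 \sqrt{13}}{78} + \frac{932}{675} = \frac{932}{675} + \frac{4489 \sqrt{13}}{78}$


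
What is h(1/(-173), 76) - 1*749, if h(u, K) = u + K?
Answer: -116430/173 ≈ -673.01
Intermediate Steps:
h(u, K) = K + u
h(1/(-173), 76) - 1*749 = (76 + 1/(-173)) - 1*749 = (76 - 1/173) - 749 = 13147/173 - 749 = -116430/173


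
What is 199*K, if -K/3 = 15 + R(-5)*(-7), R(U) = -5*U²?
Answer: -531330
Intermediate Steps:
K = -2670 (K = -3*(15 - 5*(-5)²*(-7)) = -3*(15 - 5*25*(-7)) = -3*(15 - 125*(-7)) = -3*(15 + 875) = -3*890 = -2670)
199*K = 199*(-2670) = -531330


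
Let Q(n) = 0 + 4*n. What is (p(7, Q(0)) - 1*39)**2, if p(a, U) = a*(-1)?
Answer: 2116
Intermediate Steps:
Q(n) = 4*n
p(a, U) = -a
(p(7, Q(0)) - 1*39)**2 = (-1*7 - 1*39)**2 = (-7 - 39)**2 = (-46)**2 = 2116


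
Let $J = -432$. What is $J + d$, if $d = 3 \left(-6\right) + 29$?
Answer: $-421$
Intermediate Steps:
$d = 11$ ($d = -18 + 29 = 11$)
$J + d = -432 + 11 = -421$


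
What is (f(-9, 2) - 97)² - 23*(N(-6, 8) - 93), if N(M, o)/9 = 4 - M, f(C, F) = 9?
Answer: 7813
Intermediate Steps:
N(M, o) = 36 - 9*M (N(M, o) = 9*(4 - M) = 36 - 9*M)
(f(-9, 2) - 97)² - 23*(N(-6, 8) - 93) = (9 - 97)² - 23*((36 - 9*(-6)) - 93) = (-88)² - 23*((36 + 54) - 93) = 7744 - 23*(90 - 93) = 7744 - 23*(-3) = 7744 - 1*(-69) = 7744 + 69 = 7813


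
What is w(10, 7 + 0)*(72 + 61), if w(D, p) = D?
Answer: 1330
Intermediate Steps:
w(10, 7 + 0)*(72 + 61) = 10*(72 + 61) = 10*133 = 1330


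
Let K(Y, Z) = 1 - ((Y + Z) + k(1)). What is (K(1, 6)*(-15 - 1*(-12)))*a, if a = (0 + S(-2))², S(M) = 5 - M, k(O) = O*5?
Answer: 1617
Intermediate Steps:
k(O) = 5*O
a = 49 (a = (0 + (5 - 1*(-2)))² = (0 + (5 + 2))² = (0 + 7)² = 7² = 49)
K(Y, Z) = -4 - Y - Z (K(Y, Z) = 1 - ((Y + Z) + 5*1) = 1 - ((Y + Z) + 5) = 1 - (5 + Y + Z) = 1 + (-5 - Y - Z) = -4 - Y - Z)
(K(1, 6)*(-15 - 1*(-12)))*a = ((-4 - 1*1 - 1*6)*(-15 - 1*(-12)))*49 = ((-4 - 1 - 6)*(-15 + 12))*49 = -11*(-3)*49 = 33*49 = 1617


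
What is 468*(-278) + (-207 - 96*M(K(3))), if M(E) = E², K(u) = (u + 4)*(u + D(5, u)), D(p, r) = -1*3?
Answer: -130311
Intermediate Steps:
D(p, r) = -3
K(u) = (-3 + u)*(4 + u) (K(u) = (u + 4)*(u - 3) = (4 + u)*(-3 + u) = (-3 + u)*(4 + u))
468*(-278) + (-207 - 96*M(K(3))) = 468*(-278) + (-207 - 96*(-12 + 3 + 3²)²) = -130104 + (-207 - 96*(-12 + 3 + 9)²) = -130104 + (-207 - 96*0²) = -130104 + (-207 - 96*0) = -130104 + (-207 - 1*0) = -130104 + (-207 + 0) = -130104 - 207 = -130311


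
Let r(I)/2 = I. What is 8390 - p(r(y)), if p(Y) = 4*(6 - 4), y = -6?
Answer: 8382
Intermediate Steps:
r(I) = 2*I
p(Y) = 8 (p(Y) = 4*2 = 8)
8390 - p(r(y)) = 8390 - 1*8 = 8390 - 8 = 8382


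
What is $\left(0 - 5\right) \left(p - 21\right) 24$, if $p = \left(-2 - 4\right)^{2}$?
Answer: $-1800$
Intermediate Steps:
$p = 36$ ($p = \left(-6\right)^{2} = 36$)
$\left(0 - 5\right) \left(p - 21\right) 24 = \left(0 - 5\right) \left(36 - 21\right) 24 = - 5 \left(36 - 21\right) 24 = \left(-5\right) 15 \cdot 24 = \left(-75\right) 24 = -1800$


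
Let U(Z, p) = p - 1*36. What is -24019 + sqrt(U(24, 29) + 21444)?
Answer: -24019 + sqrt(21437) ≈ -23873.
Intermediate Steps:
U(Z, p) = -36 + p (U(Z, p) = p - 36 = -36 + p)
-24019 + sqrt(U(24, 29) + 21444) = -24019 + sqrt((-36 + 29) + 21444) = -24019 + sqrt(-7 + 21444) = -24019 + sqrt(21437)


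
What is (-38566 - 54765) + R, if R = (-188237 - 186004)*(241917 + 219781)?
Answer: -172786414549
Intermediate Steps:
R = -172786321218 (R = -374241*461698 = -172786321218)
(-38566 - 54765) + R = (-38566 - 54765) - 172786321218 = -93331 - 172786321218 = -172786414549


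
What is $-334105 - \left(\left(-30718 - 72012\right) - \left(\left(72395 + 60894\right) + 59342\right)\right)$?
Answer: $-38744$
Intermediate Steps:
$-334105 - \left(\left(-30718 - 72012\right) - \left(\left(72395 + 60894\right) + 59342\right)\right) = -334105 - \left(-102730 - \left(133289 + 59342\right)\right) = -334105 - \left(-102730 - 192631\right) = -334105 - -295361 = -334105 + 295361 = -38744$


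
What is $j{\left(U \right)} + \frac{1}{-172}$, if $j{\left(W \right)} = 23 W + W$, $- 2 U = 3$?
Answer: $- \frac{6193}{172} \approx -36.006$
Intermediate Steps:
$U = - \frac{3}{2}$ ($U = \left(- \frac{1}{2}\right) 3 = - \frac{3}{2} \approx -1.5$)
$j{\left(W \right)} = 24 W$
$j{\left(U \right)} + \frac{1}{-172} = 24 \left(- \frac{3}{2}\right) + \frac{1}{-172} = -36 - \frac{1}{172} = - \frac{6193}{172}$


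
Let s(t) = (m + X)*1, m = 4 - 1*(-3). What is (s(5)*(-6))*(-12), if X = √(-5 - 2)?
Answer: 504 + 72*I*√7 ≈ 504.0 + 190.49*I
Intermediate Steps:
X = I*√7 (X = √(-7) = I*√7 ≈ 2.6458*I)
m = 7 (m = 4 + 3 = 7)
s(t) = 7 + I*√7 (s(t) = (7 + I*√7)*1 = 7 + I*√7)
(s(5)*(-6))*(-12) = ((7 + I*√7)*(-6))*(-12) = (-42 - 6*I*√7)*(-12) = 504 + 72*I*√7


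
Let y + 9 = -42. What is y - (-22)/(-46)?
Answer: -1184/23 ≈ -51.478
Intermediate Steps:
y = -51 (y = -9 - 42 = -51)
y - (-22)/(-46) = -51 - (-22)/(-46) = -51 - (-22)*(-1)/46 = -51 - 22*1/46 = -51 - 11/23 = -1184/23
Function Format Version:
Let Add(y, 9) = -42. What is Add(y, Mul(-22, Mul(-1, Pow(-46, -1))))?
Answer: Rational(-1184, 23) ≈ -51.478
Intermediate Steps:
y = -51 (y = Add(-9, -42) = -51)
Add(y, Mul(-22, Mul(-1, Pow(-46, -1)))) = Add(-51, Mul(-22, Mul(-1, Pow(-46, -1)))) = Add(-51, Mul(-22, Mul(-1, Rational(-1, 46)))) = Add(-51, Mul(-22, Rational(1, 46))) = Add(-51, Rational(-11, 23)) = Rational(-1184, 23)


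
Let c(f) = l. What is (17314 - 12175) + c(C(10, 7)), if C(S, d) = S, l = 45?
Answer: 5184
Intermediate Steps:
c(f) = 45
(17314 - 12175) + c(C(10, 7)) = (17314 - 12175) + 45 = 5139 + 45 = 5184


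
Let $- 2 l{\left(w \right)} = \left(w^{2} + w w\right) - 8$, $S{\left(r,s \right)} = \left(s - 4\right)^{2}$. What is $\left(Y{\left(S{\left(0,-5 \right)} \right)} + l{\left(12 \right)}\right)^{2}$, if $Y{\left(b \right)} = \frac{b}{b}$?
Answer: $19321$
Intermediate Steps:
$S{\left(r,s \right)} = \left(-4 + s\right)^{2}$
$Y{\left(b \right)} = 1$
$l{\left(w \right)} = 4 - w^{2}$ ($l{\left(w \right)} = - \frac{\left(w^{2} + w w\right) - 8}{2} = - \frac{\left(w^{2} + w^{2}\right) - 8}{2} = - \frac{2 w^{2} - 8}{2} = - \frac{-8 + 2 w^{2}}{2} = 4 - w^{2}$)
$\left(Y{\left(S{\left(0,-5 \right)} \right)} + l{\left(12 \right)}\right)^{2} = \left(1 + \left(4 - 12^{2}\right)\right)^{2} = \left(1 + \left(4 - 144\right)\right)^{2} = \left(1 - 140\right)^{2} = \left(-139\right)^{2} = 19321$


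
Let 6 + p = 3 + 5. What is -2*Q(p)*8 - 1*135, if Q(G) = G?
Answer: -167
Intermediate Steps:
p = 2 (p = -6 + (3 + 5) = -6 + 8 = 2)
-2*Q(p)*8 - 1*135 = -2*2*8 - 1*135 = -4*8 - 135 = -32 - 135 = -167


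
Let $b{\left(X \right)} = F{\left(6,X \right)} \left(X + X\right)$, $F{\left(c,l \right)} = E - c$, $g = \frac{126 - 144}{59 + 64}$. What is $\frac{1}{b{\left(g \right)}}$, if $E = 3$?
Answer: $\frac{41}{36} \approx 1.1389$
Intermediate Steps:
$g = - \frac{6}{41}$ ($g = - \frac{18}{123} = \left(-18\right) \frac{1}{123} = - \frac{6}{41} \approx -0.14634$)
$F{\left(c,l \right)} = 3 - c$
$b{\left(X \right)} = - 6 X$ ($b{\left(X \right)} = \left(3 - 6\right) \left(X + X\right) = \left(3 - 6\right) 2 X = - 3 \cdot 2 X = - 6 X$)
$\frac{1}{b{\left(g \right)}} = \frac{1}{\left(-6\right) \left(- \frac{6}{41}\right)} = \frac{1}{\frac{36}{41}} = \frac{41}{36}$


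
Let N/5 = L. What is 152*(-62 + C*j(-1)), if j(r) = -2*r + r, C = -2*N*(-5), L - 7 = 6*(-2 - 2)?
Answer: -138624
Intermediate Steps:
L = -17 (L = 7 + 6*(-2 - 2) = 7 + 6*(-4) = 7 - 24 = -17)
N = -85 (N = 5*(-17) = -85)
C = -850 (C = -2*(-85)*(-5) = 170*(-5) = -850)
j(r) = -r
152*(-62 + C*j(-1)) = 152*(-62 - (-850)*(-1)) = 152*(-62 - 850*1) = 152*(-62 - 850) = 152*(-912) = -138624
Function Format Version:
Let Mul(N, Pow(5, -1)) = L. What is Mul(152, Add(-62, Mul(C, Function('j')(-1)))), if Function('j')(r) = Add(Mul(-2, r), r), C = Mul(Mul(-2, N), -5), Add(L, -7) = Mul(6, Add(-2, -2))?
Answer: -138624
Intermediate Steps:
L = -17 (L = Add(7, Mul(6, Add(-2, -2))) = Add(7, Mul(6, -4)) = Add(7, -24) = -17)
N = -85 (N = Mul(5, -17) = -85)
C = -850 (C = Mul(Mul(-2, -85), -5) = Mul(170, -5) = -850)
Function('j')(r) = Mul(-1, r)
Mul(152, Add(-62, Mul(C, Function('j')(-1)))) = Mul(152, Add(-62, Mul(-850, Mul(-1, -1)))) = Mul(152, Add(-62, Mul(-850, 1))) = Mul(152, Add(-62, -850)) = Mul(152, -912) = -138624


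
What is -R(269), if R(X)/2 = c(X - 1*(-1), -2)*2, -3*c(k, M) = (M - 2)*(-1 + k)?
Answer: -4304/3 ≈ -1434.7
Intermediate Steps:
c(k, M) = -(-1 + k)*(-2 + M)/3 (c(k, M) = -(M - 2)*(-1 + k)/3 = -(-2 + M)*(-1 + k)/3 = -(-1 + k)*(-2 + M)/3)
R(X) = 16*X/3 (R(X) = 2*((-⅔ + (⅓)*(-2) + 2*(X - 1*(-1))/3 - ⅓*(-2)*(X - 1*(-1)))*2) = 2*((-⅔ - ⅔ + 2*(X + 1)/3 - ⅓*(-2)*(X + 1))*2) = 2*((-⅔ - ⅔ + 2*(1 + X)/3 - ⅓*(-2)*(1 + X))*2) = 2*((-⅔ - ⅔ + (⅔ + 2*X/3) + (⅔ + 2*X/3))*2) = 2*((4*X/3)*2) = 2*(8*X/3) = 16*X/3)
-R(269) = -16*269/3 = -1*4304/3 = -4304/3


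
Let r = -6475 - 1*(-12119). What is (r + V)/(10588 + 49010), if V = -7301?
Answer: -1657/59598 ≈ -0.027803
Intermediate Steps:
r = 5644 (r = -6475 + 12119 = 5644)
(r + V)/(10588 + 49010) = (5644 - 7301)/(10588 + 49010) = -1657/59598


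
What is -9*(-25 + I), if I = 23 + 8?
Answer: -54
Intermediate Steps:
I = 31
-9*(-25 + I) = -9*(-25 + 31) = -9*6 = -54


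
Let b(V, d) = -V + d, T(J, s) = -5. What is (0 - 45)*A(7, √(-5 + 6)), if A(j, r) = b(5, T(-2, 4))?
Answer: 450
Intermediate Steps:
b(V, d) = d - V
A(j, r) = -10 (A(j, r) = -5 - 1*5 = -5 - 5 = -10)
(0 - 45)*A(7, √(-5 + 6)) = (0 - 45)*(-10) = -45*(-10) = 450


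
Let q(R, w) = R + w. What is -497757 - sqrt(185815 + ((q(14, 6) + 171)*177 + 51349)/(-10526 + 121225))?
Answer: -497757 - sqrt(2277036346778859)/110699 ≈ -4.9819e+5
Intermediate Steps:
-497757 - sqrt(185815 + ((q(14, 6) + 171)*177 + 51349)/(-10526 + 121225)) = -497757 - sqrt(185815 + (((14 + 6) + 171)*177 + 51349)/(-10526 + 121225)) = -497757 - sqrt(185815 + ((20 + 171)*177 + 51349)/110699) = -497757 - sqrt(185815 + (191*177 + 51349)*(1/110699)) = -497757 - sqrt(185815 + (33807 + 51349)*(1/110699)) = -497757 - sqrt(185815 + 85156*(1/110699)) = -497757 - sqrt(185815 + 85156/110699) = -497757 - sqrt(20569619841/110699) = -497757 - sqrt(2277036346778859)/110699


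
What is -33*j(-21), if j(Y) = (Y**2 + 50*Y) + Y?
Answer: 20790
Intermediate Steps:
j(Y) = Y**2 + 51*Y
-33*j(-21) = -(-693)*(51 - 21) = -(-693)*30 = -33*(-630) = 20790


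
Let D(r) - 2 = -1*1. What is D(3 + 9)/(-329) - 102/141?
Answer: -239/329 ≈ -0.72644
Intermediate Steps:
D(r) = 1 (D(r) = 2 - 1*1 = 2 - 1 = 1)
D(3 + 9)/(-329) - 102/141 = 1/(-329) - 102/141 = 1*(-1/329) - 102*1/141 = -1/329 - 34/47 = -239/329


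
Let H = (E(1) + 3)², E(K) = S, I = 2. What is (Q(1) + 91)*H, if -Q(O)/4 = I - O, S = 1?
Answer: 1392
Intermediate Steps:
E(K) = 1
Q(O) = -8 + 4*O (Q(O) = -4*(2 - O) = -8 + 4*O)
H = 16 (H = (1 + 3)² = 4² = 16)
(Q(1) + 91)*H = ((-8 + 4*1) + 91)*16 = ((-8 + 4) + 91)*16 = (-4 + 91)*16 = 87*16 = 1392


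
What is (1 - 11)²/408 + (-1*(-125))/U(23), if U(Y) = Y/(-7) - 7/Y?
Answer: -29975/867 ≈ -34.573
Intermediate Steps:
U(Y) = -7/Y - Y/7 (U(Y) = Y*(-⅐) - 7/Y = -Y/7 - 7/Y = -7/Y - Y/7)
(1 - 11)²/408 + (-1*(-125))/U(23) = (1 - 11)²/408 + (-1*(-125))/(-7/23 - ⅐*23) = (-10)²*(1/408) + 125/(-7*1/23 - 23/7) = 100*(1/408) + 125/(-7/23 - 23/7) = 25/102 + 125/(-578/161) = 25/102 + 125*(-161/578) = 25/102 - 20125/578 = -29975/867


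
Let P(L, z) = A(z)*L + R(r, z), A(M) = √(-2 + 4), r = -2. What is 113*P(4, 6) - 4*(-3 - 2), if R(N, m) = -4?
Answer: -432 + 452*√2 ≈ 207.22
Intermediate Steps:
A(M) = √2
P(L, z) = -4 + L*√2 (P(L, z) = √2*L - 4 = L*√2 - 4 = -4 + L*√2)
113*P(4, 6) - 4*(-3 - 2) = 113*(-4 + 4*√2) - 4*(-3 - 2) = (-452 + 452*√2) - 4*(-5) = (-452 + 452*√2) + 20 = -432 + 452*√2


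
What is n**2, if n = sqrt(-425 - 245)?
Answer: -670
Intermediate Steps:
n = I*sqrt(670) (n = sqrt(-670) = I*sqrt(670) ≈ 25.884*I)
n**2 = (I*sqrt(670))**2 = -670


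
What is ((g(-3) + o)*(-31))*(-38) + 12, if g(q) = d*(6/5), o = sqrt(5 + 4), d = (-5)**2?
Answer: 38886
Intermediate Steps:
d = 25
o = 3 (o = sqrt(9) = 3)
g(q) = 30 (g(q) = 25*(6/5) = 30)
((g(-3) + o)*(-31))*(-38) + 12 = ((30 + 3)*(-31))*(-38) + 12 = (33*(-31))*(-38) + 12 = -1023*(-38) + 12 = 38874 + 12 = 38886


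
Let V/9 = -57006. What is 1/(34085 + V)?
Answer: -1/478969 ≈ -2.0878e-6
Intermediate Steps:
V = -513054 (V = 9*(-57006) = -513054)
1/(34085 + V) = 1/(34085 - 513054) = 1/(-478969) = -1/478969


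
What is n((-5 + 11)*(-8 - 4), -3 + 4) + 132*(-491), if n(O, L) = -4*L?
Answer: -64816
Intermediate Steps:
n((-5 + 11)*(-8 - 4), -3 + 4) + 132*(-491) = -4*(-3 + 4) + 132*(-491) = -4*1 - 64812 = -4 - 64812 = -64816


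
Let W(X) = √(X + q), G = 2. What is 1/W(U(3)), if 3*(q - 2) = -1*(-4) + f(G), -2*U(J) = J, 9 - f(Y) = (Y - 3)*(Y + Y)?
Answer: √222/37 ≈ 0.40269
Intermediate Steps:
f(Y) = 9 - 2*Y*(-3 + Y) (f(Y) = 9 - (Y - 3)*(Y + Y) = 9 - (-3 + Y)*2*Y = 9 - 2*Y*(-3 + Y))
U(J) = -J/2
q = 23/3 (q = 2 + (-1*(-4) + (9 - 2*2² + 6*2))/3 = 2 + (4 + (9 - 2*4 + 12))/3 = 2 + (4 + (9 - 8 + 12))/3 = 2 + (4 + 13)/3 = 2 + (⅓)*17 = 2 + 17/3 = 23/3 ≈ 7.6667)
W(X) = √(23/3 + X) (W(X) = √(X + 23/3) = √(23/3 + X))
1/W(U(3)) = 1/(√(69 + 9*(-½*3))/3) = 1/(√(69 + 9*(-3/2))/3) = 1/(√(69 - 27/2)/3) = 1/(√(111/2)/3) = 1/((√222/2)/3) = 1/(√222/6) = √222/37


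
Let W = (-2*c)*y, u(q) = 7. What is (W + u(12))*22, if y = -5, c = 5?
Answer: 1254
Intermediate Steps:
W = 50 (W = -2*5*(-5) = -10*(-5) = 50)
(W + u(12))*22 = (50 + 7)*22 = 57*22 = 1254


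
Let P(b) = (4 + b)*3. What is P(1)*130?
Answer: 1950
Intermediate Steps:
P(b) = 12 + 3*b
P(1)*130 = (12 + 3*1)*130 = (12 + 3)*130 = 15*130 = 1950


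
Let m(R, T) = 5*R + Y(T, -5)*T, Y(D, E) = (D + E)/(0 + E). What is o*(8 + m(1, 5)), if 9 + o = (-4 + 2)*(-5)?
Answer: 13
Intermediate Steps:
Y(D, E) = (D + E)/E
m(R, T) = 5*R + T*(1 - T/5) (m(R, T) = 5*R + ((T - 5)/(-5))*T = 5*R + (-(-5 + T)/5)*T = 5*R + (1 - T/5)*T = 5*R + T*(1 - T/5))
o = 1 (o = -9 + (-4 + 2)*(-5) = -9 - 2*(-5) = -9 + 10 = 1)
o*(8 + m(1, 5)) = 1*(8 + (5*1 + (1/5)*5*(5 - 1*5))) = 1*(8 + (5 + (1/5)*5*(5 - 5))) = 1*(8 + (5 + (1/5)*5*0)) = 1*(8 + (5 + 0)) = 1*(8 + 5) = 1*13 = 13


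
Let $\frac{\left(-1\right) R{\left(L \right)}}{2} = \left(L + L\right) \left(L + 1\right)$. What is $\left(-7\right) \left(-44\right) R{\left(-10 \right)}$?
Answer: $-110880$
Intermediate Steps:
$R{\left(L \right)} = - 4 L \left(1 + L\right)$ ($R{\left(L \right)} = - 2 \left(L + L\right) \left(L + 1\right) = - 2 \cdot 2 L \left(1 + L\right) = - 4 L \left(1 + L\right)$)
$\left(-7\right) \left(-44\right) R{\left(-10 \right)} = \left(-7\right) \left(-44\right) \left(\left(-4\right) \left(-10\right) \left(1 - 10\right)\right) = 308 \left(\left(-4\right) \left(-10\right) \left(-9\right)\right) = 308 \left(-360\right) = -110880$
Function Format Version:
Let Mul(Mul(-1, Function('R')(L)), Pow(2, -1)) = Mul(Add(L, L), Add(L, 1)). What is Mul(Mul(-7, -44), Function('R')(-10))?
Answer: -110880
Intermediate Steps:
Function('R')(L) = Mul(-4, L, Add(1, L)) (Function('R')(L) = Mul(-2, Mul(Add(L, L), Add(L, 1))) = Mul(-2, Mul(Mul(2, L), Add(1, L))) = Mul(-2, Mul(2, L, Add(1, L))) = Mul(-4, L, Add(1, L)))
Mul(Mul(-7, -44), Function('R')(-10)) = Mul(Mul(-7, -44), Mul(-4, -10, Add(1, -10))) = Mul(308, Mul(-4, -10, -9)) = Mul(308, -360) = -110880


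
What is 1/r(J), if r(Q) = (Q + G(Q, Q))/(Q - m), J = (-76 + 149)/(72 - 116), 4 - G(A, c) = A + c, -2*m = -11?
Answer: -105/83 ≈ -1.2651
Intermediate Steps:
m = 11/2 (m = -1/2*(-11) = 11/2 ≈ 5.5000)
G(A, c) = 4 - A - c (G(A, c) = 4 - (A + c) = 4 + (-A - c) = 4 - A - c)
J = -73/44 (J = 73/(-44) = 73*(-1/44) = -73/44 ≈ -1.6591)
r(Q) = (4 - Q)/(-11/2 + Q) (r(Q) = (Q + (4 - Q - Q))/(Q - 1*11/2) = (Q + (4 - 2*Q))/(Q - 11/2) = (4 - Q)/(-11/2 + Q))
1/r(J) = 1/(2*(4 - 1*(-73/44))/(-11 + 2*(-73/44))) = 1/(2*(4 + 73/44)/(-11 - 73/22)) = 1/(2*(249/44)/(-315/22)) = 1/(2*(-22/315)*(249/44)) = 1/(-83/105) = -105/83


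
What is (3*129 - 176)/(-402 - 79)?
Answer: -211/481 ≈ -0.43867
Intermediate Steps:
(3*129 - 176)/(-402 - 79) = (387 - 176)/(-481) = 211*(-1/481) = -211/481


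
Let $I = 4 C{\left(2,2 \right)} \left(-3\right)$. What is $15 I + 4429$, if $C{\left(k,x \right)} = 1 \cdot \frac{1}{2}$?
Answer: $4339$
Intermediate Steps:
$C{\left(k,x \right)} = \frac{1}{2}$ ($C{\left(k,x \right)} = 1 \cdot \frac{1}{2} = \frac{1}{2}$)
$I = -6$ ($I = 4 \cdot \frac{1}{2} \left(-3\right) = 2 \left(-3\right) = -6$)
$15 I + 4429 = 15 \left(-6\right) + 4429 = -90 + 4429 = 4339$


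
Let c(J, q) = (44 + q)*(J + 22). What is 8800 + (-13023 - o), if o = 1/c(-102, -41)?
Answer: -1013519/240 ≈ -4223.0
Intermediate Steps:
c(J, q) = (22 + J)*(44 + q) (c(J, q) = (44 + q)*(22 + J) = (22 + J)*(44 + q))
o = -1/240 (o = 1/(968 + 22*(-41) + 44*(-102) - 102*(-41)) = 1/(968 - 902 - 4488 + 4182) = 1/(-240) = -1/240 ≈ -0.0041667)
8800 + (-13023 - o) = 8800 + (-13023 - 1*(-1/240)) = 8800 + (-13023 + 1/240) = 8800 - 3125519/240 = -1013519/240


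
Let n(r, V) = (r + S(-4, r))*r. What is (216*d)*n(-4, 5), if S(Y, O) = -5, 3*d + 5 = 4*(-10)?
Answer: -116640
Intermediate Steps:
d = -15 (d = -5/3 + (4*(-10))/3 = -5/3 + (⅓)*(-40) = -5/3 - 40/3 = -15)
n(r, V) = r*(-5 + r) (n(r, V) = (r - 5)*r = (-5 + r)*r = r*(-5 + r))
(216*d)*n(-4, 5) = (216*(-15))*(-4*(-5 - 4)) = -(-12960)*(-9) = -3240*36 = -116640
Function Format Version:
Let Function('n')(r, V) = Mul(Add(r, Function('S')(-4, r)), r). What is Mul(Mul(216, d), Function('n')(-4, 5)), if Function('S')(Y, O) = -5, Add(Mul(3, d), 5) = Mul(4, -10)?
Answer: -116640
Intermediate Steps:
d = -15 (d = Add(Rational(-5, 3), Mul(Rational(1, 3), Mul(4, -10))) = Add(Rational(-5, 3), Mul(Rational(1, 3), -40)) = Add(Rational(-5, 3), Rational(-40, 3)) = -15)
Function('n')(r, V) = Mul(r, Add(-5, r)) (Function('n')(r, V) = Mul(Add(r, -5), r) = Mul(Add(-5, r), r) = Mul(r, Add(-5, r)))
Mul(Mul(216, d), Function('n')(-4, 5)) = Mul(Mul(216, -15), Mul(-4, Add(-5, -4))) = Mul(-3240, Mul(-4, -9)) = Mul(-3240, 36) = -116640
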